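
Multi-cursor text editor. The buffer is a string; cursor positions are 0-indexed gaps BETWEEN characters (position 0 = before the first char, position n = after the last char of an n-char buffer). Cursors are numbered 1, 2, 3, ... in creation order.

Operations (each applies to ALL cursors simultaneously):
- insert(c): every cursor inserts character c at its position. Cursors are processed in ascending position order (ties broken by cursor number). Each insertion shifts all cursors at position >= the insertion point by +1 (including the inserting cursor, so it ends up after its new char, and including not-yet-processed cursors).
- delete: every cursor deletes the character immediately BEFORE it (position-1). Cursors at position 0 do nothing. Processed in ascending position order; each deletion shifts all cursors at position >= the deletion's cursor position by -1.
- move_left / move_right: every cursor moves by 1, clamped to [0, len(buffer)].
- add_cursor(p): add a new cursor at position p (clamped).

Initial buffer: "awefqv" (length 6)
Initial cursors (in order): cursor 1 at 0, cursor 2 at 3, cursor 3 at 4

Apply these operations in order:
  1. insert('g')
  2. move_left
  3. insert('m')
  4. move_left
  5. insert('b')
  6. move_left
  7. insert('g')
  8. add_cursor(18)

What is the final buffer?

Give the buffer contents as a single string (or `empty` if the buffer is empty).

Answer: gbmgawegbmgfgbmgqv

Derivation:
After op 1 (insert('g')): buffer="gawegfgqv" (len 9), cursors c1@1 c2@5 c3@7, authorship 1...2.3..
After op 2 (move_left): buffer="gawegfgqv" (len 9), cursors c1@0 c2@4 c3@6, authorship 1...2.3..
After op 3 (insert('m')): buffer="mgawemgfmgqv" (len 12), cursors c1@1 c2@6 c3@9, authorship 11...22.33..
After op 4 (move_left): buffer="mgawemgfmgqv" (len 12), cursors c1@0 c2@5 c3@8, authorship 11...22.33..
After op 5 (insert('b')): buffer="bmgawebmgfbmgqv" (len 15), cursors c1@1 c2@7 c3@11, authorship 111...222.333..
After op 6 (move_left): buffer="bmgawebmgfbmgqv" (len 15), cursors c1@0 c2@6 c3@10, authorship 111...222.333..
After op 7 (insert('g')): buffer="gbmgawegbmgfgbmgqv" (len 18), cursors c1@1 c2@8 c3@13, authorship 1111...2222.3333..
After op 8 (add_cursor(18)): buffer="gbmgawegbmgfgbmgqv" (len 18), cursors c1@1 c2@8 c3@13 c4@18, authorship 1111...2222.3333..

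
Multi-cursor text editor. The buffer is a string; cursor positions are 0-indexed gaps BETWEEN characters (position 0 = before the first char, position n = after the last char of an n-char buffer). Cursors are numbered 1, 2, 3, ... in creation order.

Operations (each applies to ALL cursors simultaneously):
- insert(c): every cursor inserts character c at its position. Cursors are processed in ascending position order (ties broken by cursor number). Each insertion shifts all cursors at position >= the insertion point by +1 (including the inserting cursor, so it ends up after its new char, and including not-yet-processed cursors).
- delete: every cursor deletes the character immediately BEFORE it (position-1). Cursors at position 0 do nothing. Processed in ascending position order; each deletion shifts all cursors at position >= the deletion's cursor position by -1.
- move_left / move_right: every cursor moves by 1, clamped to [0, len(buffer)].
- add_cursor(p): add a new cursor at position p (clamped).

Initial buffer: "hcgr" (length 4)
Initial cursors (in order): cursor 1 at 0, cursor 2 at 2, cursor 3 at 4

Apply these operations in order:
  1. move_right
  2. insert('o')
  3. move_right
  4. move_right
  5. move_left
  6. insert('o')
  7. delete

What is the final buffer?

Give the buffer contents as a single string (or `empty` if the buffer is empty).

Answer: hocgoro

Derivation:
After op 1 (move_right): buffer="hcgr" (len 4), cursors c1@1 c2@3 c3@4, authorship ....
After op 2 (insert('o')): buffer="hocgoro" (len 7), cursors c1@2 c2@5 c3@7, authorship .1..2.3
After op 3 (move_right): buffer="hocgoro" (len 7), cursors c1@3 c2@6 c3@7, authorship .1..2.3
After op 4 (move_right): buffer="hocgoro" (len 7), cursors c1@4 c2@7 c3@7, authorship .1..2.3
After op 5 (move_left): buffer="hocgoro" (len 7), cursors c1@3 c2@6 c3@6, authorship .1..2.3
After op 6 (insert('o')): buffer="hocogorooo" (len 10), cursors c1@4 c2@9 c3@9, authorship .1.1.2.233
After op 7 (delete): buffer="hocgoro" (len 7), cursors c1@3 c2@6 c3@6, authorship .1..2.3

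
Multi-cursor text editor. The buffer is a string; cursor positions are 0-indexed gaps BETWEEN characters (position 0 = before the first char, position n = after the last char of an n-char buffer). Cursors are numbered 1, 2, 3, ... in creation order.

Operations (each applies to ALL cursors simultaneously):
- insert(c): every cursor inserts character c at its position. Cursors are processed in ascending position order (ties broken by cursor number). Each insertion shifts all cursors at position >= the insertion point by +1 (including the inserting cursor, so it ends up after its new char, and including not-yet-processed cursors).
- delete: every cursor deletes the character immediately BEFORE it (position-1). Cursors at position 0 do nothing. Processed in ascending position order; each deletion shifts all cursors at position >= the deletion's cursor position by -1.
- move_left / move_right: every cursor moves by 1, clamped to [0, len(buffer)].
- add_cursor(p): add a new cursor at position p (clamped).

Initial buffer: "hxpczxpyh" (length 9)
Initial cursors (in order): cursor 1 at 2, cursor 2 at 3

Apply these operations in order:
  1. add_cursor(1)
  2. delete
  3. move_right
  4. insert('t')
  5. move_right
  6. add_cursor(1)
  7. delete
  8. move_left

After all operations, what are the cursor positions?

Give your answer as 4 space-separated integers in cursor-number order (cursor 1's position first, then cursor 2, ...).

Answer: 0 0 0 0

Derivation:
After op 1 (add_cursor(1)): buffer="hxpczxpyh" (len 9), cursors c3@1 c1@2 c2@3, authorship .........
After op 2 (delete): buffer="czxpyh" (len 6), cursors c1@0 c2@0 c3@0, authorship ......
After op 3 (move_right): buffer="czxpyh" (len 6), cursors c1@1 c2@1 c3@1, authorship ......
After op 4 (insert('t')): buffer="ctttzxpyh" (len 9), cursors c1@4 c2@4 c3@4, authorship .123.....
After op 5 (move_right): buffer="ctttzxpyh" (len 9), cursors c1@5 c2@5 c3@5, authorship .123.....
After op 6 (add_cursor(1)): buffer="ctttzxpyh" (len 9), cursors c4@1 c1@5 c2@5 c3@5, authorship .123.....
After op 7 (delete): buffer="txpyh" (len 5), cursors c4@0 c1@1 c2@1 c3@1, authorship 1....
After op 8 (move_left): buffer="txpyh" (len 5), cursors c1@0 c2@0 c3@0 c4@0, authorship 1....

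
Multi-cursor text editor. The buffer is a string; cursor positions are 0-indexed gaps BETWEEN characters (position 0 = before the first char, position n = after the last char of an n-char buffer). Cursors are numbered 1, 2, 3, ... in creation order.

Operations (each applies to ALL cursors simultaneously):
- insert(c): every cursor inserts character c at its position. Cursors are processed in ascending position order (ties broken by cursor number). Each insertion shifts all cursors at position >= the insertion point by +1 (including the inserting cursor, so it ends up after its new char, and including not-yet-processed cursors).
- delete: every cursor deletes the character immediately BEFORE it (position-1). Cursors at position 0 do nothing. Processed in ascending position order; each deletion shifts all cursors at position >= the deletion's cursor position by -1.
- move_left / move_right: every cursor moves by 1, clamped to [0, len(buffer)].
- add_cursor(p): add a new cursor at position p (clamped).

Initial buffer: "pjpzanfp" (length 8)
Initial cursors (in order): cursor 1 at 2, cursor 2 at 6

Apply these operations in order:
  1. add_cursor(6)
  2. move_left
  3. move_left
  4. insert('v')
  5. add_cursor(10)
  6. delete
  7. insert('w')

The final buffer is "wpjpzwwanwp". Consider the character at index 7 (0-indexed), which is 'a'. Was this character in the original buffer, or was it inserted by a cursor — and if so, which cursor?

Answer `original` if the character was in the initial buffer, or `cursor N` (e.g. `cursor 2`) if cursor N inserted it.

After op 1 (add_cursor(6)): buffer="pjpzanfp" (len 8), cursors c1@2 c2@6 c3@6, authorship ........
After op 2 (move_left): buffer="pjpzanfp" (len 8), cursors c1@1 c2@5 c3@5, authorship ........
After op 3 (move_left): buffer="pjpzanfp" (len 8), cursors c1@0 c2@4 c3@4, authorship ........
After op 4 (insert('v')): buffer="vpjpzvvanfp" (len 11), cursors c1@1 c2@7 c3@7, authorship 1....23....
After op 5 (add_cursor(10)): buffer="vpjpzvvanfp" (len 11), cursors c1@1 c2@7 c3@7 c4@10, authorship 1....23....
After op 6 (delete): buffer="pjpzanp" (len 7), cursors c1@0 c2@4 c3@4 c4@6, authorship .......
After op 7 (insert('w')): buffer="wpjpzwwanwp" (len 11), cursors c1@1 c2@7 c3@7 c4@10, authorship 1....23..4.
Authorship (.=original, N=cursor N): 1 . . . . 2 3 . . 4 .
Index 7: author = original

Answer: original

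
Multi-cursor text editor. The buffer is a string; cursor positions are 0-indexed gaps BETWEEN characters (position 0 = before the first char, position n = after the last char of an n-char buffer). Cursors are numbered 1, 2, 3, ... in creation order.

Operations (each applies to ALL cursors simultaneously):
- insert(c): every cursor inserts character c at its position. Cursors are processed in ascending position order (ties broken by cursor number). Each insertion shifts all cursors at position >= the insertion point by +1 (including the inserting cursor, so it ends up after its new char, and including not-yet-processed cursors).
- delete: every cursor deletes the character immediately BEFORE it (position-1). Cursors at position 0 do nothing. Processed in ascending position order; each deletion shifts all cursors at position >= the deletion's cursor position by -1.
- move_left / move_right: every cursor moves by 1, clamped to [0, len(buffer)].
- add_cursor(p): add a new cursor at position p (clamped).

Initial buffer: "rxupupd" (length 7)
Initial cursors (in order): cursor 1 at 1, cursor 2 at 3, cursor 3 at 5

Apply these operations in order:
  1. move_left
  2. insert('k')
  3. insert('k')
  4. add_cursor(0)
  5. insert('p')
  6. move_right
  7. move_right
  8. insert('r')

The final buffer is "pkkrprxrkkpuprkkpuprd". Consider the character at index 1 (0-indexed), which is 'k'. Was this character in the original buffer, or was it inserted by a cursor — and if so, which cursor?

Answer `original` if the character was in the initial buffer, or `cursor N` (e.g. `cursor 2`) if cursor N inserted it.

Answer: cursor 1

Derivation:
After op 1 (move_left): buffer="rxupupd" (len 7), cursors c1@0 c2@2 c3@4, authorship .......
After op 2 (insert('k')): buffer="krxkupkupd" (len 10), cursors c1@1 c2@4 c3@7, authorship 1..2..3...
After op 3 (insert('k')): buffer="kkrxkkupkkupd" (len 13), cursors c1@2 c2@6 c3@10, authorship 11..22..33...
After op 4 (add_cursor(0)): buffer="kkrxkkupkkupd" (len 13), cursors c4@0 c1@2 c2@6 c3@10, authorship 11..22..33...
After op 5 (insert('p')): buffer="pkkprxkkpupkkpupd" (len 17), cursors c4@1 c1@4 c2@9 c3@14, authorship 4111..222..333...
After op 6 (move_right): buffer="pkkprxkkpupkkpupd" (len 17), cursors c4@2 c1@5 c2@10 c3@15, authorship 4111..222..333...
After op 7 (move_right): buffer="pkkprxkkpupkkpupd" (len 17), cursors c4@3 c1@6 c2@11 c3@16, authorship 4111..222..333...
After op 8 (insert('r')): buffer="pkkrprxrkkpuprkkpuprd" (len 21), cursors c4@4 c1@8 c2@14 c3@20, authorship 41141..1222..2333..3.
Authorship (.=original, N=cursor N): 4 1 1 4 1 . . 1 2 2 2 . . 2 3 3 3 . . 3 .
Index 1: author = 1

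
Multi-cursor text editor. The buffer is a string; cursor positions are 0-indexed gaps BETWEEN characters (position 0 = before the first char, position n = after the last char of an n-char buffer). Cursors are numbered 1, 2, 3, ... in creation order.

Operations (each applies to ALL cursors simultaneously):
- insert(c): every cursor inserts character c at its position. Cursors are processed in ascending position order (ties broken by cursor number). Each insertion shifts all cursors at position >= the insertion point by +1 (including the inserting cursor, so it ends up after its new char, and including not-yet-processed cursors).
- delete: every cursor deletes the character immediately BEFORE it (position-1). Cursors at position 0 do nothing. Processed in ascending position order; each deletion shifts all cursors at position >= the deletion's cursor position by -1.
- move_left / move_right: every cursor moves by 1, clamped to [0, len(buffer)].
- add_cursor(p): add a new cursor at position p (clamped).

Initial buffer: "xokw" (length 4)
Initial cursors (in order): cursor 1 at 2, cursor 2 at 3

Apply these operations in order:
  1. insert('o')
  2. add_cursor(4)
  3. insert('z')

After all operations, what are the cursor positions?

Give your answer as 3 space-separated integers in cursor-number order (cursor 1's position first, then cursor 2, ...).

Answer: 4 8 6

Derivation:
After op 1 (insert('o')): buffer="xookow" (len 6), cursors c1@3 c2@5, authorship ..1.2.
After op 2 (add_cursor(4)): buffer="xookow" (len 6), cursors c1@3 c3@4 c2@5, authorship ..1.2.
After op 3 (insert('z')): buffer="xoozkzozw" (len 9), cursors c1@4 c3@6 c2@8, authorship ..11.322.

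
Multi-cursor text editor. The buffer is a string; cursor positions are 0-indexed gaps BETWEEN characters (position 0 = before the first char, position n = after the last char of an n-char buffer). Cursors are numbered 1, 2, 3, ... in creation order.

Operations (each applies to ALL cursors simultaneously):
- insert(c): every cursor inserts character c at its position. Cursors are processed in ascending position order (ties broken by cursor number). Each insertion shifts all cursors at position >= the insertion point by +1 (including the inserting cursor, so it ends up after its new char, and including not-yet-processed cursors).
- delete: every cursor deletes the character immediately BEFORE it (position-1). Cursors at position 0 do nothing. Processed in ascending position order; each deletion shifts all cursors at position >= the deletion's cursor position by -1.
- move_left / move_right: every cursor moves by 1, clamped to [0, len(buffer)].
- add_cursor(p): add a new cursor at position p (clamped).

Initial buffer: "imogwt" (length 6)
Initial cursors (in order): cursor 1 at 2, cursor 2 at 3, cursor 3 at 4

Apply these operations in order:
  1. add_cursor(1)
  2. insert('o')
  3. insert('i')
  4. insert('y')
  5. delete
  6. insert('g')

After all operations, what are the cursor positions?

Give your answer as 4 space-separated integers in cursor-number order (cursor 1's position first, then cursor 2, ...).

After op 1 (add_cursor(1)): buffer="imogwt" (len 6), cursors c4@1 c1@2 c2@3 c3@4, authorship ......
After op 2 (insert('o')): buffer="iomooogowt" (len 10), cursors c4@2 c1@4 c2@6 c3@8, authorship .4.1.2.3..
After op 3 (insert('i')): buffer="ioimoiooigoiwt" (len 14), cursors c4@3 c1@6 c2@9 c3@12, authorship .44.11.22.33..
After op 4 (insert('y')): buffer="ioiymoiyooiygoiywt" (len 18), cursors c4@4 c1@8 c2@12 c3@16, authorship .444.111.222.333..
After op 5 (delete): buffer="ioimoiooigoiwt" (len 14), cursors c4@3 c1@6 c2@9 c3@12, authorship .44.11.22.33..
After op 6 (insert('g')): buffer="ioigmoigooiggoigwt" (len 18), cursors c4@4 c1@8 c2@12 c3@16, authorship .444.111.222.333..

Answer: 8 12 16 4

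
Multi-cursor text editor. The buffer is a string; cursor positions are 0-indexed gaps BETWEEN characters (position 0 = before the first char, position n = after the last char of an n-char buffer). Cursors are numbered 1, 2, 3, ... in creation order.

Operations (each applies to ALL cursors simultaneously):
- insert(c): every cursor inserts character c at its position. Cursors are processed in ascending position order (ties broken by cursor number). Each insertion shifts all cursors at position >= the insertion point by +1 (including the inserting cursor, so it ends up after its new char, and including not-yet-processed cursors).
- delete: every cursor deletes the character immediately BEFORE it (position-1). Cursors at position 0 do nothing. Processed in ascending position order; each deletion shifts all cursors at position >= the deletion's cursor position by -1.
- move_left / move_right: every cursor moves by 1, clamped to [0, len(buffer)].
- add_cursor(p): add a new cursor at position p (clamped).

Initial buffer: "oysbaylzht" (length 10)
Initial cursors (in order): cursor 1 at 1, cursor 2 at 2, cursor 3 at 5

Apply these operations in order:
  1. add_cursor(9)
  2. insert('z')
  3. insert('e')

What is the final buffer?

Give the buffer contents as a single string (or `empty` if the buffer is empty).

After op 1 (add_cursor(9)): buffer="oysbaylzht" (len 10), cursors c1@1 c2@2 c3@5 c4@9, authorship ..........
After op 2 (insert('z')): buffer="ozyzsbazylzhzt" (len 14), cursors c1@2 c2@4 c3@8 c4@13, authorship .1.2...3....4.
After op 3 (insert('e')): buffer="ozeyzesbazeylzhzet" (len 18), cursors c1@3 c2@6 c3@11 c4@17, authorship .11.22...33....44.

Answer: ozeyzesbazeylzhzet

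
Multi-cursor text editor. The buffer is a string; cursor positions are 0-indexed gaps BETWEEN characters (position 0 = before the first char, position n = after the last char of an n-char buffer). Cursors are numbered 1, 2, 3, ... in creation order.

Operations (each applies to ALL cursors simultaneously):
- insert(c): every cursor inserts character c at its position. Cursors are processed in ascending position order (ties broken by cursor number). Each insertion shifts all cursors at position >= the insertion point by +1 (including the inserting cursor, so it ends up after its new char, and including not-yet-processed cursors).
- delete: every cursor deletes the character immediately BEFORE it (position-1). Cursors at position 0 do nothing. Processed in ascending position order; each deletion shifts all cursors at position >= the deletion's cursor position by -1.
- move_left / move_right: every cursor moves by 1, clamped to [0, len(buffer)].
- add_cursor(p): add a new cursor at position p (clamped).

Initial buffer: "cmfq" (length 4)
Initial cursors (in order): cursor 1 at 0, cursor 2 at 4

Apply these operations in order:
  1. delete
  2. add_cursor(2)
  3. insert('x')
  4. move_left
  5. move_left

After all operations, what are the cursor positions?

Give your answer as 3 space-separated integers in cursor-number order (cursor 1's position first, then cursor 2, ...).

After op 1 (delete): buffer="cmf" (len 3), cursors c1@0 c2@3, authorship ...
After op 2 (add_cursor(2)): buffer="cmf" (len 3), cursors c1@0 c3@2 c2@3, authorship ...
After op 3 (insert('x')): buffer="xcmxfx" (len 6), cursors c1@1 c3@4 c2@6, authorship 1..3.2
After op 4 (move_left): buffer="xcmxfx" (len 6), cursors c1@0 c3@3 c2@5, authorship 1..3.2
After op 5 (move_left): buffer="xcmxfx" (len 6), cursors c1@0 c3@2 c2@4, authorship 1..3.2

Answer: 0 4 2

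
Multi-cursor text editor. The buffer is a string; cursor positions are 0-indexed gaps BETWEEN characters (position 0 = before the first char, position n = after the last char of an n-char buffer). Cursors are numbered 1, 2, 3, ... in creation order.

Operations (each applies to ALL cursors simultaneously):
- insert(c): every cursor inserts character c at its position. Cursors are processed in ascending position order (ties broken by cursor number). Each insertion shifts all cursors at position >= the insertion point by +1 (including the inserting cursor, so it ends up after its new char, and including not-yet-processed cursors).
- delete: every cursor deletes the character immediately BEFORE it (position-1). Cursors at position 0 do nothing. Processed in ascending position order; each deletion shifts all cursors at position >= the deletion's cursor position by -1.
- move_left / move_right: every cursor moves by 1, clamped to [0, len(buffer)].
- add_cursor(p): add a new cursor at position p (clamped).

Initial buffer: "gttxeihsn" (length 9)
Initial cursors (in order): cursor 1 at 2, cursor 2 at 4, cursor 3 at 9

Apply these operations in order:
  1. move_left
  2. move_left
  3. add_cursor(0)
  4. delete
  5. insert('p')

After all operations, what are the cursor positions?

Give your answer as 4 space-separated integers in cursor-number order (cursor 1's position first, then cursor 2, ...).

Answer: 2 4 9 2

Derivation:
After op 1 (move_left): buffer="gttxeihsn" (len 9), cursors c1@1 c2@3 c3@8, authorship .........
After op 2 (move_left): buffer="gttxeihsn" (len 9), cursors c1@0 c2@2 c3@7, authorship .........
After op 3 (add_cursor(0)): buffer="gttxeihsn" (len 9), cursors c1@0 c4@0 c2@2 c3@7, authorship .........
After op 4 (delete): buffer="gtxeisn" (len 7), cursors c1@0 c4@0 c2@1 c3@5, authorship .......
After op 5 (insert('p')): buffer="ppgptxeipsn" (len 11), cursors c1@2 c4@2 c2@4 c3@9, authorship 14.2....3..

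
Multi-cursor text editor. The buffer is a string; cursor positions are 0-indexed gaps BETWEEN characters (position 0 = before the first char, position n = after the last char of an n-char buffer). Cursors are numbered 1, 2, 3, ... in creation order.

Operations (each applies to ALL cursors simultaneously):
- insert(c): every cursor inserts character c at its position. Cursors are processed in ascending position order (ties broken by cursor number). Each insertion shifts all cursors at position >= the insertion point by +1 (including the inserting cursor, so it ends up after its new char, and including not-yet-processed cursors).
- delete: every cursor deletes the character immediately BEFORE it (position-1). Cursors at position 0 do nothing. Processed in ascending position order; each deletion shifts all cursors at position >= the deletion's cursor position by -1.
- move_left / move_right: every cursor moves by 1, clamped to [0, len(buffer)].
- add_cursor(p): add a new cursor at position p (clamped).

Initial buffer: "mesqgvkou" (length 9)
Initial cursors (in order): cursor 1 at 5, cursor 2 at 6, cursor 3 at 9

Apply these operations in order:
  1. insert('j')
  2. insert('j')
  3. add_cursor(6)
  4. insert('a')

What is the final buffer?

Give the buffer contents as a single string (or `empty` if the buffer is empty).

After op 1 (insert('j')): buffer="mesqgjvjkouj" (len 12), cursors c1@6 c2@8 c3@12, authorship .....1.2...3
After op 2 (insert('j')): buffer="mesqgjjvjjkoujj" (len 15), cursors c1@7 c2@10 c3@15, authorship .....11.22...33
After op 3 (add_cursor(6)): buffer="mesqgjjvjjkoujj" (len 15), cursors c4@6 c1@7 c2@10 c3@15, authorship .....11.22...33
After op 4 (insert('a')): buffer="mesqgjajavjjakoujja" (len 19), cursors c4@7 c1@9 c2@13 c3@19, authorship .....1411.222...333

Answer: mesqgjajavjjakoujja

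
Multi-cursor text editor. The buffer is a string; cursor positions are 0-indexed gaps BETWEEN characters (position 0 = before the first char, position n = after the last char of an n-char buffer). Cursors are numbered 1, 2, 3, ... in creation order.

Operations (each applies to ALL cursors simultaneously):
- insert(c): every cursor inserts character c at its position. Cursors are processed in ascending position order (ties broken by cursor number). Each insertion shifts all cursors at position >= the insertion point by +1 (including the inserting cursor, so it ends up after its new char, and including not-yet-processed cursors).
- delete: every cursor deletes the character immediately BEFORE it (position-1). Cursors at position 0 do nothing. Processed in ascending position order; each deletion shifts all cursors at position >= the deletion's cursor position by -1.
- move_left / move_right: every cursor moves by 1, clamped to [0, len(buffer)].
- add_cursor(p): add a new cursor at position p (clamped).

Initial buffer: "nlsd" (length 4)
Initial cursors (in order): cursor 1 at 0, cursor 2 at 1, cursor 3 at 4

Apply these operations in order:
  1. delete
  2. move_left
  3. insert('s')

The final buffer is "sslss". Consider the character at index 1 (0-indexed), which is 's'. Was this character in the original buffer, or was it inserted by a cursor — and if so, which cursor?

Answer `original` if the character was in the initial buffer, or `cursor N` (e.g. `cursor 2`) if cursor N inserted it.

After op 1 (delete): buffer="ls" (len 2), cursors c1@0 c2@0 c3@2, authorship ..
After op 2 (move_left): buffer="ls" (len 2), cursors c1@0 c2@0 c3@1, authorship ..
After op 3 (insert('s')): buffer="sslss" (len 5), cursors c1@2 c2@2 c3@4, authorship 12.3.
Authorship (.=original, N=cursor N): 1 2 . 3 .
Index 1: author = 2

Answer: cursor 2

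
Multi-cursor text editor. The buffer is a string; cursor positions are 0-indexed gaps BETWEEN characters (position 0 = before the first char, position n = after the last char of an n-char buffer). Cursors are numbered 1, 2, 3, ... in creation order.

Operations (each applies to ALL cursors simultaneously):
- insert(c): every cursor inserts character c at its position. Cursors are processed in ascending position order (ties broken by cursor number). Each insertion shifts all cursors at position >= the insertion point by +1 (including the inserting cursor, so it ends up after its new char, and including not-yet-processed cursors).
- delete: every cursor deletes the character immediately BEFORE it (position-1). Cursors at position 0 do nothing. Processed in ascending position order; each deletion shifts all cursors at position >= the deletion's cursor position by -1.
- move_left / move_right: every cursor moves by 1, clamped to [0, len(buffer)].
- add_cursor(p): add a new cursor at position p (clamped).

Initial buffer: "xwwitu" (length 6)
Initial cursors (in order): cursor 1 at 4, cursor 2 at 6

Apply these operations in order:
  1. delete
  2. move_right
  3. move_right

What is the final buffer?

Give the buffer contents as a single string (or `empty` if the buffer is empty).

Answer: xwwt

Derivation:
After op 1 (delete): buffer="xwwt" (len 4), cursors c1@3 c2@4, authorship ....
After op 2 (move_right): buffer="xwwt" (len 4), cursors c1@4 c2@4, authorship ....
After op 3 (move_right): buffer="xwwt" (len 4), cursors c1@4 c2@4, authorship ....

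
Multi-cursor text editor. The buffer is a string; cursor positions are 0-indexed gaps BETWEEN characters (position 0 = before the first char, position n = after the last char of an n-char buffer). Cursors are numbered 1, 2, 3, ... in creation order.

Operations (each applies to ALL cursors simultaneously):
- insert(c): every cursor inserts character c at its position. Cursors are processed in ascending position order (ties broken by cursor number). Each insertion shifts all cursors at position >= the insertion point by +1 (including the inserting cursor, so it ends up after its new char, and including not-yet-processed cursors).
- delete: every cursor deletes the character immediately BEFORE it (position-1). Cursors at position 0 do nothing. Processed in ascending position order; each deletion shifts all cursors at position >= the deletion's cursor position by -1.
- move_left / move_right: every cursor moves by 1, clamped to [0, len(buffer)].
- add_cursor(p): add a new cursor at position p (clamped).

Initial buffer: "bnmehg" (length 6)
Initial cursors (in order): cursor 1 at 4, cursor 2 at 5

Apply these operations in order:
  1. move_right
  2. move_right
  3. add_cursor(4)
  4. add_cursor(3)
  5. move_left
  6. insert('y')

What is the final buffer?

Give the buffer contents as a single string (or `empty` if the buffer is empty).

After op 1 (move_right): buffer="bnmehg" (len 6), cursors c1@5 c2@6, authorship ......
After op 2 (move_right): buffer="bnmehg" (len 6), cursors c1@6 c2@6, authorship ......
After op 3 (add_cursor(4)): buffer="bnmehg" (len 6), cursors c3@4 c1@6 c2@6, authorship ......
After op 4 (add_cursor(3)): buffer="bnmehg" (len 6), cursors c4@3 c3@4 c1@6 c2@6, authorship ......
After op 5 (move_left): buffer="bnmehg" (len 6), cursors c4@2 c3@3 c1@5 c2@5, authorship ......
After op 6 (insert('y')): buffer="bnymyehyyg" (len 10), cursors c4@3 c3@5 c1@9 c2@9, authorship ..4.3..12.

Answer: bnymyehyyg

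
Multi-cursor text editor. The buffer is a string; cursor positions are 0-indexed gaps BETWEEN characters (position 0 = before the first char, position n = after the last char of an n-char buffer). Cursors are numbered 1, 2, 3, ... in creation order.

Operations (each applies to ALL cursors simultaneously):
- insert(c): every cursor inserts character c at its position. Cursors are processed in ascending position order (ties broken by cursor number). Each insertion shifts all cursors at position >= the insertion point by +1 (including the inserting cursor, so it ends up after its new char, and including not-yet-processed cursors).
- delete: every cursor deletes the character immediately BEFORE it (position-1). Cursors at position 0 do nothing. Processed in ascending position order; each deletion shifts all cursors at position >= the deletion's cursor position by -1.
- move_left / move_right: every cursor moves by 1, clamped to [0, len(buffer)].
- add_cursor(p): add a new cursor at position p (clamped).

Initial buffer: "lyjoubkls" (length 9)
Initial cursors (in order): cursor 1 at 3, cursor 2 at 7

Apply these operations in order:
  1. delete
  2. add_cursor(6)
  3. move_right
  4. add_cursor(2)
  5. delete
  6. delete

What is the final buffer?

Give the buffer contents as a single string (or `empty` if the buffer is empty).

Answer: empty

Derivation:
After op 1 (delete): buffer="lyoubls" (len 7), cursors c1@2 c2@5, authorship .......
After op 2 (add_cursor(6)): buffer="lyoubls" (len 7), cursors c1@2 c2@5 c3@6, authorship .......
After op 3 (move_right): buffer="lyoubls" (len 7), cursors c1@3 c2@6 c3@7, authorship .......
After op 4 (add_cursor(2)): buffer="lyoubls" (len 7), cursors c4@2 c1@3 c2@6 c3@7, authorship .......
After op 5 (delete): buffer="lub" (len 3), cursors c1@1 c4@1 c2@3 c3@3, authorship ...
After op 6 (delete): buffer="" (len 0), cursors c1@0 c2@0 c3@0 c4@0, authorship 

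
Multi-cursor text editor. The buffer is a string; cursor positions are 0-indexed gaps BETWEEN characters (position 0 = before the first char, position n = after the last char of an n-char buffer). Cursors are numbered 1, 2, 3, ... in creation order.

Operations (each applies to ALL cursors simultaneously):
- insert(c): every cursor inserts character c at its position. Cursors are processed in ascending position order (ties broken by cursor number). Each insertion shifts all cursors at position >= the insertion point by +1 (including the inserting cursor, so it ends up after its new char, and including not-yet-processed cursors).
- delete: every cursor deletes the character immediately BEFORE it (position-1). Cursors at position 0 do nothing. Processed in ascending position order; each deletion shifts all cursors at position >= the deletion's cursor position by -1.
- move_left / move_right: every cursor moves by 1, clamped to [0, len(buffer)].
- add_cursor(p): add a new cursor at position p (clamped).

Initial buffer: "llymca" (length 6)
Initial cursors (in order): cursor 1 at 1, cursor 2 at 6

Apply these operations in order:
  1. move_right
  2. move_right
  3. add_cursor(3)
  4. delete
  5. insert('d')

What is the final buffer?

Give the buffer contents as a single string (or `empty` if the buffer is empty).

Answer: lddmcd

Derivation:
After op 1 (move_right): buffer="llymca" (len 6), cursors c1@2 c2@6, authorship ......
After op 2 (move_right): buffer="llymca" (len 6), cursors c1@3 c2@6, authorship ......
After op 3 (add_cursor(3)): buffer="llymca" (len 6), cursors c1@3 c3@3 c2@6, authorship ......
After op 4 (delete): buffer="lmc" (len 3), cursors c1@1 c3@1 c2@3, authorship ...
After op 5 (insert('d')): buffer="lddmcd" (len 6), cursors c1@3 c3@3 c2@6, authorship .13..2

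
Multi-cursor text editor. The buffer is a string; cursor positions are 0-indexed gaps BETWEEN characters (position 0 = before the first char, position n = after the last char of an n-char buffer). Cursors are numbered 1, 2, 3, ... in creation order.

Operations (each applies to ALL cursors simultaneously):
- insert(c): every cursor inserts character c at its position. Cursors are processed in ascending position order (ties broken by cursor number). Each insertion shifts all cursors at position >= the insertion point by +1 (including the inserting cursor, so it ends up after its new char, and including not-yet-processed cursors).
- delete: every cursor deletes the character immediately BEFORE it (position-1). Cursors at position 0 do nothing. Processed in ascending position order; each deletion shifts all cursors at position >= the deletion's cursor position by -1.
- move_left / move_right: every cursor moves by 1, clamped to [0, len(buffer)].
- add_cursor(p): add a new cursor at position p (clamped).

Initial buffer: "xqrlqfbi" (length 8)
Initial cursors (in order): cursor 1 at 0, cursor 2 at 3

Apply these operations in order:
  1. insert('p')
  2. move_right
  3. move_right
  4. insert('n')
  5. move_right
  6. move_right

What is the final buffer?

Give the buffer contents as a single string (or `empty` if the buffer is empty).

Answer: pxqnrplqnfbi

Derivation:
After op 1 (insert('p')): buffer="pxqrplqfbi" (len 10), cursors c1@1 c2@5, authorship 1...2.....
After op 2 (move_right): buffer="pxqrplqfbi" (len 10), cursors c1@2 c2@6, authorship 1...2.....
After op 3 (move_right): buffer="pxqrplqfbi" (len 10), cursors c1@3 c2@7, authorship 1...2.....
After op 4 (insert('n')): buffer="pxqnrplqnfbi" (len 12), cursors c1@4 c2@9, authorship 1..1.2..2...
After op 5 (move_right): buffer="pxqnrplqnfbi" (len 12), cursors c1@5 c2@10, authorship 1..1.2..2...
After op 6 (move_right): buffer="pxqnrplqnfbi" (len 12), cursors c1@6 c2@11, authorship 1..1.2..2...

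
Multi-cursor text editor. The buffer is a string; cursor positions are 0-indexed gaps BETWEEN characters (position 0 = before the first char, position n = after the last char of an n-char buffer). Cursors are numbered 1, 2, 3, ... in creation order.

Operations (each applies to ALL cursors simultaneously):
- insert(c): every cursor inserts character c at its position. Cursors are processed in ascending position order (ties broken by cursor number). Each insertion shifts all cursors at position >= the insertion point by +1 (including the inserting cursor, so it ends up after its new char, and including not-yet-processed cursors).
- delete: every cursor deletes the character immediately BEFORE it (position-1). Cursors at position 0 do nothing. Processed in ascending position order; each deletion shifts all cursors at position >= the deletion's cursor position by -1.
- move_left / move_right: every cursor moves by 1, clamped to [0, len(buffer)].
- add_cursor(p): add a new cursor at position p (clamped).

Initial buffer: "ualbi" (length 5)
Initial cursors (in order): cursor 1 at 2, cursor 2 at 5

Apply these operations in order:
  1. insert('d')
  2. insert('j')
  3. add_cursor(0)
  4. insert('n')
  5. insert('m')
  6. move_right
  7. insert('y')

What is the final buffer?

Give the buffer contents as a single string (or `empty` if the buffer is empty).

After op 1 (insert('d')): buffer="uadlbid" (len 7), cursors c1@3 c2@7, authorship ..1...2
After op 2 (insert('j')): buffer="uadjlbidj" (len 9), cursors c1@4 c2@9, authorship ..11...22
After op 3 (add_cursor(0)): buffer="uadjlbidj" (len 9), cursors c3@0 c1@4 c2@9, authorship ..11...22
After op 4 (insert('n')): buffer="nuadjnlbidjn" (len 12), cursors c3@1 c1@6 c2@12, authorship 3..111...222
After op 5 (insert('m')): buffer="nmuadjnmlbidjnm" (len 15), cursors c3@2 c1@8 c2@15, authorship 33..1111...2222
After op 6 (move_right): buffer="nmuadjnmlbidjnm" (len 15), cursors c3@3 c1@9 c2@15, authorship 33..1111...2222
After op 7 (insert('y')): buffer="nmuyadjnmlybidjnmy" (len 18), cursors c3@4 c1@11 c2@18, authorship 33.3.1111.1..22222

Answer: nmuyadjnmlybidjnmy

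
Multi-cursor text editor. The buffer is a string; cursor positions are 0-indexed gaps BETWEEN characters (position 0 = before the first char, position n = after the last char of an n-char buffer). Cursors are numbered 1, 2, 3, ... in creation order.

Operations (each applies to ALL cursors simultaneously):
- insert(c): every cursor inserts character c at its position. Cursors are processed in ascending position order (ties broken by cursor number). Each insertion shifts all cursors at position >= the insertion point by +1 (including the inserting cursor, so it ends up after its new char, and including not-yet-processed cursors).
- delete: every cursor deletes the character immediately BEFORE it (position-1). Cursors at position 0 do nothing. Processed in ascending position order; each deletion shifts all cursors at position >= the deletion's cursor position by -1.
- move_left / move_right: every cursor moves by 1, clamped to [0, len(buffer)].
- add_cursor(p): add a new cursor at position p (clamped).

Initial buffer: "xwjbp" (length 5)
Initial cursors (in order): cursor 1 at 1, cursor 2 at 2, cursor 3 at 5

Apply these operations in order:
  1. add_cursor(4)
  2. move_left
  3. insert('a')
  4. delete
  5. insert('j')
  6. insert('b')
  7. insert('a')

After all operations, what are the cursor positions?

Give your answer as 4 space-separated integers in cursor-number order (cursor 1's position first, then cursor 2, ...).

After op 1 (add_cursor(4)): buffer="xwjbp" (len 5), cursors c1@1 c2@2 c4@4 c3@5, authorship .....
After op 2 (move_left): buffer="xwjbp" (len 5), cursors c1@0 c2@1 c4@3 c3@4, authorship .....
After op 3 (insert('a')): buffer="axawjabap" (len 9), cursors c1@1 c2@3 c4@6 c3@8, authorship 1.2..4.3.
After op 4 (delete): buffer="xwjbp" (len 5), cursors c1@0 c2@1 c4@3 c3@4, authorship .....
After op 5 (insert('j')): buffer="jxjwjjbjp" (len 9), cursors c1@1 c2@3 c4@6 c3@8, authorship 1.2..4.3.
After op 6 (insert('b')): buffer="jbxjbwjjbbjbp" (len 13), cursors c1@2 c2@5 c4@9 c3@12, authorship 11.22..44.33.
After op 7 (insert('a')): buffer="jbaxjbawjjbabjbap" (len 17), cursors c1@3 c2@7 c4@12 c3@16, authorship 111.222..444.333.

Answer: 3 7 16 12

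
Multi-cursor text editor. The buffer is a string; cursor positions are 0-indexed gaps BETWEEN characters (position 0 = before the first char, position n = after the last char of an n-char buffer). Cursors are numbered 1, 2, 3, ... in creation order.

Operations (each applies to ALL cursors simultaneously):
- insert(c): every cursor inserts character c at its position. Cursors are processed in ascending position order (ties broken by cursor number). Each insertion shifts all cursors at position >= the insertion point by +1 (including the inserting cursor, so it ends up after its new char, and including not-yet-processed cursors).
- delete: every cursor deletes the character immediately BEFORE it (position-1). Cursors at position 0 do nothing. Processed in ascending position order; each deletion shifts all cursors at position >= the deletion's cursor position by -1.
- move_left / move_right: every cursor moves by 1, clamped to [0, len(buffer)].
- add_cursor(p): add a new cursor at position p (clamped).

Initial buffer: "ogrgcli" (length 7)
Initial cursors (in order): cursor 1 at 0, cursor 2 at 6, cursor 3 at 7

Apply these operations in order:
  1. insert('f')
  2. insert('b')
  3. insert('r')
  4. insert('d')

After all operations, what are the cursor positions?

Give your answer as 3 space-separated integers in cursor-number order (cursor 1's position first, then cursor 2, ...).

Answer: 4 14 19

Derivation:
After op 1 (insert('f')): buffer="fogrgclfif" (len 10), cursors c1@1 c2@8 c3@10, authorship 1......2.3
After op 2 (insert('b')): buffer="fbogrgclfbifb" (len 13), cursors c1@2 c2@10 c3@13, authorship 11......22.33
After op 3 (insert('r')): buffer="fbrogrgclfbrifbr" (len 16), cursors c1@3 c2@12 c3@16, authorship 111......222.333
After op 4 (insert('d')): buffer="fbrdogrgclfbrdifbrd" (len 19), cursors c1@4 c2@14 c3@19, authorship 1111......2222.3333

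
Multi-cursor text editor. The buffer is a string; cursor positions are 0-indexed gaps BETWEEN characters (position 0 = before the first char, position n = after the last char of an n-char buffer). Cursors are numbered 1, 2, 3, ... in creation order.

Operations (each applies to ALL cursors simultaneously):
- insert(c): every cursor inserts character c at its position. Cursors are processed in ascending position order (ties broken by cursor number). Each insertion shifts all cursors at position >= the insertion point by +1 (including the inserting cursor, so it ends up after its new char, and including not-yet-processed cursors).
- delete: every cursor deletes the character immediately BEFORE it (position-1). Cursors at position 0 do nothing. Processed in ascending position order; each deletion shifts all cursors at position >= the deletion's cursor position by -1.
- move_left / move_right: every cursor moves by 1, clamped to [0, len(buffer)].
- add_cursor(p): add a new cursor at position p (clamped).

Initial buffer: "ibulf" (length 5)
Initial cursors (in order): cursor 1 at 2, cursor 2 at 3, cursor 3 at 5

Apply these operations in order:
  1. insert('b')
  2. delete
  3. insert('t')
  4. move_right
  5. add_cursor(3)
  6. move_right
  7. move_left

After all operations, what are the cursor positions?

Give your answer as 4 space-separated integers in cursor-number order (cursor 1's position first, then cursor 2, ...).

After op 1 (insert('b')): buffer="ibbublfb" (len 8), cursors c1@3 c2@5 c3@8, authorship ..1.2..3
After op 2 (delete): buffer="ibulf" (len 5), cursors c1@2 c2@3 c3@5, authorship .....
After op 3 (insert('t')): buffer="ibtutlft" (len 8), cursors c1@3 c2@5 c3@8, authorship ..1.2..3
After op 4 (move_right): buffer="ibtutlft" (len 8), cursors c1@4 c2@6 c3@8, authorship ..1.2..3
After op 5 (add_cursor(3)): buffer="ibtutlft" (len 8), cursors c4@3 c1@4 c2@6 c3@8, authorship ..1.2..3
After op 6 (move_right): buffer="ibtutlft" (len 8), cursors c4@4 c1@5 c2@7 c3@8, authorship ..1.2..3
After op 7 (move_left): buffer="ibtutlft" (len 8), cursors c4@3 c1@4 c2@6 c3@7, authorship ..1.2..3

Answer: 4 6 7 3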